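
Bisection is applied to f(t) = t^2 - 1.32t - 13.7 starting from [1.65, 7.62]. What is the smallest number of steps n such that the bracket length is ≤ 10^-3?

13

Initial width b − a = 7.62 − 1.65 = 5.970000.
After n steps the width is (b−a)/2^n; need (b−a)/2^n ≤ 10^-3.
So n ≥ log₂(5.970000/10^-3) = log₂(5970.0000) ≈ 12.5435.
Hence n = 13.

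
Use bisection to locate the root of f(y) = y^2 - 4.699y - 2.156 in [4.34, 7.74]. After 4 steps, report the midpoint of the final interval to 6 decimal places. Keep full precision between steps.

f(4.340000) = -3.714060, f(7.740000) = 21.381340 (opposite signs)
step 1: m = 6.040000, f(m) = 5.943640 > 0 → root in [4.340000, 6.040000]
step 2: m = 5.190000, f(m) = 0.392290 > 0 → root in [4.340000, 5.190000]
step 3: m = 4.765000, f(m) = -1.841510 < 0 → root in [4.765000, 5.190000]
step 4: m = 4.977500, f(m) = -0.769766 < 0 → root in [4.977500, 5.190000]
Midpoint of [4.977500, 5.190000] = 5.083750

5.083750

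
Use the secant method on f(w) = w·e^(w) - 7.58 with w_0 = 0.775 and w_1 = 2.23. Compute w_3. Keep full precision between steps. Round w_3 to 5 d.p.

f(w_0) = -5.897791, f(w_1) = 13.158701
w_2 = 2.230000 - (13.158701)·(2.230000 - 0.775000)/(13.158701 - (-5.897791)) = 1.225308; f(w_2) = -3.407565
w_3 = 1.225308 - (-3.407565)·(1.225308 - 2.230000)/(-3.407565 - (13.158701)) = 1.431966; f(w_3) = -1.584470

1.43197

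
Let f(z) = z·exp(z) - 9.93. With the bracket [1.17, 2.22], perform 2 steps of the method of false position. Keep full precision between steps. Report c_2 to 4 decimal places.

f(1.170000) = -6.160269, f(2.220000) = 10.510275
step 1: c = 1.558007, f(c) = -2.530489 < 0 → new bracket [1.558007, 2.220000]
step 2: c = 1.686463, f(c) = -0.822518 < 0 → new bracket [1.686463, 2.220000]

1.6865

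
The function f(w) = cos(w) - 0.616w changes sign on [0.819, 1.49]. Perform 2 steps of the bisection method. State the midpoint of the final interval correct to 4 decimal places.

f(0.819000) = 0.178448, f(1.490000) = -0.837132 (opposite signs)
step 1: m = 1.154500, f(m) = -0.306796 < 0 → root in [0.819000, 1.154500]
step 2: m = 0.986750, f(m) = -0.056434 < 0 → root in [0.819000, 0.986750]
Midpoint of [0.819000, 0.986750] = 0.902875

0.9029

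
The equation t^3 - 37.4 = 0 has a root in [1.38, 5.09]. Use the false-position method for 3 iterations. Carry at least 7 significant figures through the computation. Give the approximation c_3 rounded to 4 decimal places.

f(1.380000) = -34.771928, f(5.090000) = 94.472229
step 1: c = 2.378141, f(c) = -23.950299 < 0 → new bracket [2.378141, 5.090000]
step 2: c = 2.926599, f(c) = -12.333728 < 0 → new bracket [2.926599, 5.090000]
step 3: c = 3.176424, f(c) = -5.350926 < 0 → new bracket [3.176424, 5.090000]

3.1764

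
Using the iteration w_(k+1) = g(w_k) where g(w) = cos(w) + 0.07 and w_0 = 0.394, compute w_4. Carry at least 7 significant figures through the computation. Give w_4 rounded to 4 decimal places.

w_1 = g(0.394000) = 0.993381
w_2 = g(0.993381) = 0.615860
w_3 = g(0.615860) = 0.886277
w_4 = g(0.886277) = 0.702301

0.7023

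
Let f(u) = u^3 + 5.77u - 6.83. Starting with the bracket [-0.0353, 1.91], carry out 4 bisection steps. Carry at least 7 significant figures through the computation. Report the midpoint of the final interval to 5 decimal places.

f(-0.035300) = -7.033725, f(1.910000) = 11.158571 (opposite signs)
step 1: m = 0.937350, f(m) = -0.597911 < 0 → root in [0.937350, 1.910000]
step 2: m = 1.423675, f(m) = 4.270181 > 0 → root in [0.937350, 1.423675]
step 3: m = 1.180512, f(m) = 1.626731 > 0 → root in [0.937350, 1.180512]
step 4: m = 1.058931, f(m) = 0.467450 > 0 → root in [0.937350, 1.058931]
Midpoint of [0.937350, 1.058931] = 0.998141

0.99814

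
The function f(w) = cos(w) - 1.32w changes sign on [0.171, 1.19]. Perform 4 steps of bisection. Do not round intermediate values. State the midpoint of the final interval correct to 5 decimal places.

0.64866

f(0.171000) = 0.759695, f(1.190000) = -1.199140 (opposite signs)
step 1: m = 0.680500, f(m) = -0.121002 < 0 → root in [0.171000, 0.680500]
step 2: m = 0.425750, f(m) = 0.348739 > 0 → root in [0.425750, 0.680500]
step 3: m = 0.553125, f(m) = 0.120762 > 0 → root in [0.553125, 0.680500]
step 4: m = 0.616812, f(m) = 0.001534 > 0 → root in [0.616812, 0.680500]
Midpoint of [0.616812, 0.680500] = 0.648656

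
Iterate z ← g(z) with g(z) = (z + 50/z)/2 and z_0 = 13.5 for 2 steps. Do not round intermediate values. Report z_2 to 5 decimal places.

z_1 = g(13.500000) = 8.601852
z_2 = g(8.601852) = 7.207277

7.20728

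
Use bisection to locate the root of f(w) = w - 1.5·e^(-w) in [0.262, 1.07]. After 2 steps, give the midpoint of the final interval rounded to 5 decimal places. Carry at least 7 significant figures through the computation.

0.76700

f(0.262000) = -0.892267, f(1.070000) = 0.555487 (opposite signs)
step 1: m = 0.666000, f(m) = -0.104639 < 0 → root in [0.666000, 1.070000]
step 2: m = 0.868000, f(m) = 0.238315 > 0 → root in [0.666000, 0.868000]
Midpoint of [0.666000, 0.868000] = 0.767000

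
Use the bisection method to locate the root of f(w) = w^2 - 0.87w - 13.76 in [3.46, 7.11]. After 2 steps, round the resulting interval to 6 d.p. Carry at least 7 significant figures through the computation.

[3.460000, 4.372500]

f(3.460000) = -4.798600, f(7.110000) = 30.606400 (opposite signs)
step 1: m = 5.285000, f(m) = 9.573275 > 0 → root in [3.460000, 5.285000]
step 2: m = 4.372500, f(m) = 1.554681 > 0 → root in [3.460000, 4.372500]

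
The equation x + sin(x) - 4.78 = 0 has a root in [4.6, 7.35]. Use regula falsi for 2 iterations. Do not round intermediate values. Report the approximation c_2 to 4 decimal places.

5.4702

False-position update: c = (a·f(b) − b·f(a))/(f(b) − f(a)); replace the endpoint whose sign matches f(c).
f(4.600000) = -1.173691, f(7.350000) = 3.445667
step 1: c = 5.298723, f(c) = -0.314252 < 0 → new bracket [5.298723, 7.350000]
step 2: c = 5.470167, f(c) = -0.036197 < 0 → new bracket [5.470167, 7.350000]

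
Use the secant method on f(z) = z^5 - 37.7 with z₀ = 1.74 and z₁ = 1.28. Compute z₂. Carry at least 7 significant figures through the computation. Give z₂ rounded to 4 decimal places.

2.5396

f(z_0) = -21.750531, f(z_1) = -34.264026
z_2 = 1.280000 - (-34.264026)·(1.280000 - 1.740000)/(-34.264026 - (-21.750531)) = 2.539556; f(z_2) = 67.930470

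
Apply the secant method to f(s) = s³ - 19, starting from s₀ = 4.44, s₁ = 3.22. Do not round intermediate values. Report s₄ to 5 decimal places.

f(s_0) = 68.528384, f(s_1) = 14.386248
s_2 = 3.220000 - (14.386248)·(3.220000 - 4.440000)/(14.386248 - (68.528384)) = 2.895831; f(s_2) = 5.283958
s_3 = 2.895831 - (5.283958)·(2.895831 - 3.220000)/(5.283958 - (14.386248)) = 2.707648; f(s_3) = 0.850725
s_4 = 2.707648 - (0.850725)·(2.707648 - 2.895831)/(0.850725 - (5.283958)) = 2.671536; f(s_4) = 0.067025

2.67154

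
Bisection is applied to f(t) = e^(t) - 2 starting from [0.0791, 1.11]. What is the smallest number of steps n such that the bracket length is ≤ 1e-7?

Initial width b − a = 1.11 − 0.0791 = 1.030900.
After n steps the width is (b−a)/2^n; need (b−a)/2^n ≤ 1e-7.
So n ≥ log₂(1.030900/1e-7) = log₂(10309000.0000) ≈ 23.2974.
Hence n = 24.

24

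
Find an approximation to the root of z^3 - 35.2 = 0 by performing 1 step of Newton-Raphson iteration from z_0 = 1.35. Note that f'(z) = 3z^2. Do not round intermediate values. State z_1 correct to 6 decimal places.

7.338043

z_0 = 1.350000: f = -32.739625, f' = 5.467500 → z_1 = 1.350000 - (-32.739625)/(5.467500) = 7.338043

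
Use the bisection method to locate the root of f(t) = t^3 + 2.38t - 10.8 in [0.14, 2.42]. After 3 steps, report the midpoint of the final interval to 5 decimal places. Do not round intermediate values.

f(0.140000) = -10.464056, f(2.420000) = 9.132088 (opposite signs)
step 1: m = 1.280000, f(m) = -5.656448 < 0 → root in [1.280000, 2.420000]
step 2: m = 1.850000, f(m) = -0.065375 < 0 → root in [1.850000, 2.420000]
step 3: m = 2.135000, f(m) = 4.013110 > 0 → root in [1.850000, 2.135000]
Midpoint of [1.850000, 2.135000] = 1.992500

1.99250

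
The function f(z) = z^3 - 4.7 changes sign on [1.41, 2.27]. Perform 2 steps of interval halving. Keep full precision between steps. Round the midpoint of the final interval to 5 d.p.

f(1.410000) = -1.896779, f(2.270000) = 6.997083 (opposite signs)
step 1: m = 1.840000, f(m) = 1.529504 > 0 → root in [1.410000, 1.840000]
step 2: m = 1.625000, f(m) = -0.408984 < 0 → root in [1.625000, 1.840000]
Midpoint of [1.625000, 1.840000] = 1.732500

1.73250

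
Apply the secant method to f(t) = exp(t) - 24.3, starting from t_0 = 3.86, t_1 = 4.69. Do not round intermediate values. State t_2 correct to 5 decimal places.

3.54679

f(t_0) = 23.165351, f(t_1) = 84.553180
t_2 = 4.690000 - (84.553180)·(4.690000 - 3.860000)/(84.553180 - (23.165351)) = 3.546791; f(t_2) = 10.401769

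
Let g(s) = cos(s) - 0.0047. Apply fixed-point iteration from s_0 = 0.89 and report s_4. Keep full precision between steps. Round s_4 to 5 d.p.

0.76821

s_1 = g(0.890000) = 0.624712
s_2 = g(0.624712) = 0.806432
s_3 = g(0.806432) = 0.687379
s_4 = g(0.687379) = 0.768212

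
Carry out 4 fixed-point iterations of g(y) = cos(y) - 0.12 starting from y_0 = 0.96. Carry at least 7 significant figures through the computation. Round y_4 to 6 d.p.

0.710005

y_1 = g(0.960000) = 0.453520
y_2 = g(0.453520) = 0.778910
y_3 = g(0.778910) = 0.591679
y_4 = g(0.591679) = 0.710005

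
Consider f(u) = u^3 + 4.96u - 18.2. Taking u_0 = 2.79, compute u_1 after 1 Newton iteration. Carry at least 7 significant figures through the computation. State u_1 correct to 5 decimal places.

Newton update: u ← u − f(u)/f'(u).
f'(u) = 3u^2 + 4.96
u_0 = 2.790000: f = 17.356039, f' = 28.312300 → u_1 = 2.790000 - (17.356039)/(28.312300) = 2.176979

2.17698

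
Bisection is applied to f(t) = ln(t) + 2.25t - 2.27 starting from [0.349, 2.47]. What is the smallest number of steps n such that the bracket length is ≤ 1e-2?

Initial width b − a = 2.47 − 0.349 = 2.121000.
After n steps the width is (b−a)/2^n; need (b−a)/2^n ≤ 1e-2.
So n ≥ log₂(2.121000/1e-2) = log₂(212.1000) ≈ 7.7286.
Hence n = 8.

8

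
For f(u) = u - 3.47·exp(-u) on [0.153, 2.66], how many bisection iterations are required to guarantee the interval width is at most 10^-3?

12

Initial width b − a = 2.66 − 0.153 = 2.507000.
After n steps the width is (b−a)/2^n; need (b−a)/2^n ≤ 10^-3.
So n ≥ log₂(2.507000/10^-3) = log₂(2507.0000) ≈ 11.2917.
Hence n = 12.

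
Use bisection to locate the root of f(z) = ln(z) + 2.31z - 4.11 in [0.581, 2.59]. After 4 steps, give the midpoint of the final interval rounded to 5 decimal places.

1.52272

f(0.581000) = -3.310895, f(2.590000) = 2.824558 (opposite signs)
step 1: m = 1.585500, f(m) = 0.013405 > 0 → root in [0.581000, 1.585500]
step 2: m = 1.083250, f(m) = -1.527727 < 0 → root in [1.083250, 1.585500]
step 3: m = 1.334375, f(m) = -0.739131 < 0 → root in [1.334375, 1.585500]
step 4: m = 1.459938, f(m) = -0.359151 < 0 → root in [1.459938, 1.585500]
Midpoint of [1.459938, 1.585500] = 1.522719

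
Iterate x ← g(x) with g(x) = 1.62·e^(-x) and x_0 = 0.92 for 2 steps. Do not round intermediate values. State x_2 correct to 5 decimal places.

x_1 = g(0.920000) = 0.645601
x_2 = g(0.645601) = 0.849443

0.84944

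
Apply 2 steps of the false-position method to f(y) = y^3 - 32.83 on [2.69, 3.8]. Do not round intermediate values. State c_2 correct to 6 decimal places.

3.186358

f(2.690000) = -13.364891, f(3.800000) = 22.042000
step 1: c = 3.108987, f(c) = -2.779151 < 0 → new bracket [3.108987, 3.800000]
step 2: c = 3.186358, f(c) = -0.479306 < 0 → new bracket [3.186358, 3.800000]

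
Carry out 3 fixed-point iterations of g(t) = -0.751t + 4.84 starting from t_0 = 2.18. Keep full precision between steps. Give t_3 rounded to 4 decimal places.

t_1 = g(2.180000) = 3.202820
t_2 = g(3.202820) = 2.434682
t_3 = g(2.434682) = 3.011554

3.0116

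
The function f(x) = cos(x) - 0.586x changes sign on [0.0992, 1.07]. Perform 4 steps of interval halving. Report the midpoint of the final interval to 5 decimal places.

f(0.099200) = 0.936953, f(1.070000) = -0.146896 (opposite signs)
step 1: m = 0.584600, f(m) = 0.491357 > 0 → root in [0.584600, 1.070000]
step 2: m = 0.827300, f(m) = 0.192068 > 0 → root in [0.827300, 1.070000]
step 3: m = 0.948650, f(m) = 0.026872 > 0 → root in [0.948650, 1.070000]
step 4: m = 1.009325, f(m) = -0.059032 < 0 → root in [0.948650, 1.009325]
Midpoint of [0.948650, 1.009325] = 0.978988

0.97899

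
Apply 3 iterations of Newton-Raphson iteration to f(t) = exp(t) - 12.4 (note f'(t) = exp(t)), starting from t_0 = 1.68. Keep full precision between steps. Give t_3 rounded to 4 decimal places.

2.5222

Newton update: t ← t − f(t)/f'(t).
t_0 = 1.680000: f = -7.034444, f' = 5.365556 → t_1 = 1.680000 - (-7.034444)/(5.365556) = 2.991037
t_1 = 2.991037: f = 7.506321, f' = 19.906321 → t_2 = 2.991037 - (7.506321)/(19.906321) = 2.613955
t_2 = 2.613955: f = 1.252942, f' = 13.652942 → t_3 = 2.613955 - (1.252942)/(13.652942) = 2.522184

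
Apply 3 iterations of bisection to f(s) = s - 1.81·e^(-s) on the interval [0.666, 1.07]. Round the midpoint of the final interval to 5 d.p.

f(0.666000) = -0.263905, f(1.070000) = 0.449155 (opposite signs)
step 1: m = 0.868000, f(m) = 0.108180 > 0 → root in [0.666000, 0.868000]
step 2: m = 0.767000, f(m) = -0.073572 < 0 → root in [0.767000, 0.868000]
step 3: m = 0.817500, f(m) = 0.018323 > 0 → root in [0.767000, 0.817500]
Midpoint of [0.767000, 0.817500] = 0.792250

0.79225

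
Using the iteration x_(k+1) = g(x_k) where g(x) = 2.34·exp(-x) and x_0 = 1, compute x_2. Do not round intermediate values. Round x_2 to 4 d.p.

0.9894

x_1 = g(1.000000) = 0.860838
x_2 = g(0.860838) = 0.989370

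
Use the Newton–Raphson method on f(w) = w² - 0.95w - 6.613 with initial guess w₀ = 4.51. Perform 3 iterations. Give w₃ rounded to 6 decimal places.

3.090099

Newton update: w ← w − f(w)/f'(w).
f'(w) = 2w - 0.95
w_0 = 4.510000: f = 9.442600, f' = 8.070000 → w_1 = 4.510000 - (9.442600)/(8.070000) = 3.339913
w_1 = 3.339913: f = 1.369103, f' = 5.729827 → w_2 = 3.339913 - (1.369103)/(5.729827) = 3.100970
w_2 = 3.100970: f = 0.057094, f' = 5.251940 → w_3 = 3.100970 - (0.057094)/(5.251940) = 3.090099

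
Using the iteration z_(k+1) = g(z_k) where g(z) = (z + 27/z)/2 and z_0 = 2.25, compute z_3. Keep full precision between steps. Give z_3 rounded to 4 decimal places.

5.2024

z_1 = g(2.250000) = 7.125000
z_2 = g(7.125000) = 5.457237
z_3 = g(5.457237) = 5.202398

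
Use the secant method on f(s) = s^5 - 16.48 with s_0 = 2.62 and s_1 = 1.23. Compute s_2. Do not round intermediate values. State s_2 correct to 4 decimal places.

f(s_0) = 106.974367, f(s_1) = -13.664694
s_2 = 1.230000 - (-13.664694)·(1.230000 - 2.620000)/(-13.664694 - (106.974367)) = 1.387444; f(s_2) = -11.338644

1.3874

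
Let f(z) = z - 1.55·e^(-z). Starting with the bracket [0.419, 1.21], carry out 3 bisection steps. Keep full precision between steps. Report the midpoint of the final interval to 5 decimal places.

0.76506

f(0.419000) = -0.600442, f(1.210000) = 0.747794 (opposite signs)
step 1: m = 0.814500, f(m) = 0.128066 > 0 → root in [0.419000, 0.814500]
step 2: m = 0.616750, f(m) = -0.219778 < 0 → root in [0.616750, 0.814500]
step 3: m = 0.715625, f(m) = -0.042149 < 0 → root in [0.715625, 0.814500]
Midpoint of [0.715625, 0.814500] = 0.765062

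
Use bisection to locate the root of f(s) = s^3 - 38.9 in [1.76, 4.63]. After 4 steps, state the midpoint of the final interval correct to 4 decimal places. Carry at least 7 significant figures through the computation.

3.4641

f(1.760000) = -33.448224, f(4.630000) = 60.352847 (opposite signs)
step 1: m = 3.195000, f(m) = -6.285360 < 0 → root in [3.195000, 4.630000]
step 2: m = 3.912500, f(m) = 20.991205 > 0 → root in [3.195000, 3.912500]
step 3: m = 3.553750, f(m) = 5.980803 > 0 → root in [3.195000, 3.553750]
step 4: m = 3.374375, f(m) = -0.477994 < 0 → root in [3.374375, 3.553750]
Midpoint of [3.374375, 3.553750] = 3.464062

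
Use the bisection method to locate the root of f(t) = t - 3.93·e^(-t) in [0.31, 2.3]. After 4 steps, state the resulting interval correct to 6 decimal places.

[1.180625, 1.305000]

f(0.310000) = -2.572447, f(2.300000) = 1.905983 (opposite signs)
step 1: m = 1.305000, f(m) = 0.239292 > 0 → root in [0.310000, 1.305000]
step 2: m = 0.807500, f(m) = -0.945168 < 0 → root in [0.807500, 1.305000]
step 3: m = 1.056250, f(m) = -0.310437 < 0 → root in [1.056250, 1.305000]
step 4: m = 1.180625, f(m) = -0.026226 < 0 → root in [1.180625, 1.305000]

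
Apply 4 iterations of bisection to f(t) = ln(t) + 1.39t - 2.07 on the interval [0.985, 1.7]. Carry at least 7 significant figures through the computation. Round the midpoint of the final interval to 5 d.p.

1.32016

f(0.985000) = -0.715964, f(1.700000) = 0.823628 (opposite signs)
step 1: m = 1.342500, f(m) = 0.090609 > 0 → root in [0.985000, 1.342500]
step 2: m = 1.163750, f(m) = -0.300740 < 0 → root in [1.163750, 1.342500]
step 3: m = 1.253125, f(m) = -0.102516 < 0 → root in [1.253125, 1.342500]
step 4: m = 1.297813, f(m) = -0.005360 < 0 → root in [1.297813, 1.342500]
Midpoint of [1.297813, 1.342500] = 1.320156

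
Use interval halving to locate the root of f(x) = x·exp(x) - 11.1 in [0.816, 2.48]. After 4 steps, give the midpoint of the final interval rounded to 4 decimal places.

1.8040

f(0.816000) = -9.254668, f(2.480000) = 18.514336 (opposite signs)
step 1: m = 1.648000, f(m) = -2.536042 < 0 → root in [1.648000, 2.480000]
step 2: m = 2.064000, f(m) = 5.158988 > 0 → root in [1.648000, 2.064000]
step 3: m = 1.856000, f(m) = 0.774861 > 0 → root in [1.648000, 1.856000]
step 4: m = 1.752000, f(m) = -0.997752 < 0 → root in [1.752000, 1.856000]
Midpoint of [1.752000, 1.856000] = 1.804000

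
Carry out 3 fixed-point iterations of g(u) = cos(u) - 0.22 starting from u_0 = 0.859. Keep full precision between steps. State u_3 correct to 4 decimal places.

0.5528

u_1 = g(0.859000) = 0.433195
u_2 = g(0.433195) = 0.687629
u_3 = g(0.687629) = 0.552753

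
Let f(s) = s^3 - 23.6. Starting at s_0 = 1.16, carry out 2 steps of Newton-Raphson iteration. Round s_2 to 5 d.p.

Newton update: s ← s − f(s)/f'(s).
f'(s) = 3s^2
s_0 = 1.160000: f = -22.039104, f' = 4.036800 → s_1 = 1.160000 - (-22.039104)/(4.036800) = 6.619548
s_1 = 6.619548: f = 266.458127, f' = 131.455253 → s_2 = 6.619548 - (266.458127)/(131.455253) = 4.592561

4.59256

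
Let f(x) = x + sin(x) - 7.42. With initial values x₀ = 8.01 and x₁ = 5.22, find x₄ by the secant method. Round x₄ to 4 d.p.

6.8677

f(x_0) = 1.577854, f(x_1) = -3.073908
x_2 = 5.220000 - (-3.073908)·(5.220000 - 8.010000)/(-3.073908 - (1.577854)) = 7.063646; f(x_2) = 0.347253
x_3 = 7.063646 - (0.347253)·(7.063646 - 5.220000)/(0.347253 - (-3.073908)) = 6.876513; f(x_3) = 0.015637
x_4 = 6.876513 - (0.015637)·(6.876513 - 7.063646)/(0.015637 - (0.347253)) = 6.867689; f(x_4) = -0.000525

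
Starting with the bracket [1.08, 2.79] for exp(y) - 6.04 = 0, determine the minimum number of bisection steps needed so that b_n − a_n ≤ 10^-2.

Initial width b − a = 2.79 − 1.08 = 1.710000.
After n steps the width is (b−a)/2^n; need (b−a)/2^n ≤ 10^-2.
So n ≥ log₂(1.710000/10^-2) = log₂(171.0000) ≈ 7.4179.
Hence n = 8.

8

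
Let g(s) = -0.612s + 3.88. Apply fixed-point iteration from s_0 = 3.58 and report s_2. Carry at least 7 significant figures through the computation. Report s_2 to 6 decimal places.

s_1 = g(3.580000) = 1.689040
s_2 = g(1.689040) = 2.846308

2.846308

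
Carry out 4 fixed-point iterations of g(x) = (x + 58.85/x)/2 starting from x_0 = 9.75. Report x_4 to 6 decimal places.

7.671375

x_1 = g(9.750000) = 7.892949
x_2 = g(7.892949) = 7.674485
x_3 = g(7.674485) = 7.671376
x_4 = g(7.671376) = 7.671375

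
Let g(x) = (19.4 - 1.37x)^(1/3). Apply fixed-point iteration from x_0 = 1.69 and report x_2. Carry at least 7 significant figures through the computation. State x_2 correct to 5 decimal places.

x_1 = g(1.690000) = 2.575545
x_2 = g(2.575545) = 2.513078

2.51308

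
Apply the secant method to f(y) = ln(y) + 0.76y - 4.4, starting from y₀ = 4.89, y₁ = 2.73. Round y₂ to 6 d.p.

4.012604

Secant update: y_(k+1) = y_k − f(y_k)·(y_k − y_(k-1))/(f(y_k) − f(y_(k-1))).
f(y_0) = 0.903592, f(y_1) = -1.320898
y_2 = 2.730000 - (-1.320898)·(2.730000 - 4.890000)/(-1.320898 - (0.903592)) = 4.012604; f(y_2) = 0.039019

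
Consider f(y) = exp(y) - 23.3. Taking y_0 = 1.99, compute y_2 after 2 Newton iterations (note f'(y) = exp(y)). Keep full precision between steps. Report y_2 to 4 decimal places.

3.5332

y_0 = 1.990000: f = -15.984466, f' = 7.315534 → y_1 = 1.990000 - (-15.984466)/(7.315534) = 4.175003
y_1 = 4.175003: f = 41.740062, f' = 65.040062 → y_2 = 4.175003 - (41.740062)/(65.040062) = 3.533244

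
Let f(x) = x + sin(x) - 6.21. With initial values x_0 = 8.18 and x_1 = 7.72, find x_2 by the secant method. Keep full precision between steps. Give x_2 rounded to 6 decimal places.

4.956337

f(x_0) = 2.917325, f(x_1) = 2.501038
x_2 = 7.720000 - (2.501038)·(7.720000 - 8.180000)/(2.501038 - (2.917325)) = 4.956337; f(x_2) = -2.224055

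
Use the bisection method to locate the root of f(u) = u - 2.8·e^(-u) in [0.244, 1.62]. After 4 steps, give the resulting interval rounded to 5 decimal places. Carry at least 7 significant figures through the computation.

f(0.244000) = -1.949765, f(1.620000) = 1.065884 (opposite signs)
step 1: m = 0.932000, f(m) = -0.170543 < 0 → root in [0.932000, 1.620000]
step 2: m = 1.276000, f(m) = 0.494375 > 0 → root in [0.932000, 1.276000]
step 3: m = 1.104000, f(m) = 0.175682 > 0 → root in [0.932000, 1.104000]
step 4: m = 1.018000, f(m) = 0.006313 > 0 → root in [0.932000, 1.018000]

[0.93200, 1.01800]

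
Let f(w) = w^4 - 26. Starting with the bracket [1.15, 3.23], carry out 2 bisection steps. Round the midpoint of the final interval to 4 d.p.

2.4500

f(1.150000) = -24.250994, f(3.230000) = 82.845402 (opposite signs)
step 1: m = 2.190000, f(m) = -2.997425 < 0 → root in [2.190000, 3.230000]
step 2: m = 2.710000, f(m) = 27.935805 > 0 → root in [2.190000, 2.710000]
Midpoint of [2.190000, 2.710000] = 2.450000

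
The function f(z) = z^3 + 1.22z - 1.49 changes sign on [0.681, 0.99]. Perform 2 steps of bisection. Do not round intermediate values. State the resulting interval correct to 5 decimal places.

f(0.681000) = -0.343359, f(0.990000) = 0.688099 (opposite signs)
step 1: m = 0.835500, f(m) = 0.112539 > 0 → root in [0.681000, 0.835500]
step 2: m = 0.758250, f(m) = -0.128984 < 0 → root in [0.758250, 0.835500]

[0.75825, 0.83550]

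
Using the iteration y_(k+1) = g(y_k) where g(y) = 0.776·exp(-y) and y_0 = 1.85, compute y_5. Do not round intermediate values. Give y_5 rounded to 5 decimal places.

0.45897

y_1 = g(1.850000) = 0.122016
y_2 = g(0.122016) = 0.686864
y_3 = g(0.686864) = 0.390446
y_4 = g(0.390446) = 0.525162
y_5 = g(0.525162) = 0.458973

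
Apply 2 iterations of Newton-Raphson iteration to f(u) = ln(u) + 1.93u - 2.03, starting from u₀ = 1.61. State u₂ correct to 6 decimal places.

1.034142

f'(u) = 1/u + 1.93
u_0 = 1.610000: f = 1.553534, f' = 2.551118 → u_1 = 1.610000 - (1.553534)/(2.551118) = 1.001038
u_1 = 1.001038: f = -0.096959, f' = 2.928963 → u_2 = 1.001038 - (-0.096959)/(2.928963) = 1.034142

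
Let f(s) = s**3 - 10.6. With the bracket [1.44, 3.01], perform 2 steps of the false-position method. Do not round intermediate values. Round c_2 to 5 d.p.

f(1.440000) = -7.614016, f(3.010000) = 16.670901
step 1: c = 1.932240, f(c) = -3.385884 < 0 → new bracket [1.932240, 3.010000]
step 2: c = 2.114182, f(c) = -1.150104 < 0 → new bracket [2.114182, 3.010000]

2.11418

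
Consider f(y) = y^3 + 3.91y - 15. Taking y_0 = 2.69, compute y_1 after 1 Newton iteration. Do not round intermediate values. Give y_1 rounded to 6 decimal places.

2.105144

f'(y) = 3y^2 + 3.91
y_0 = 2.690000: f = 14.983009, f' = 25.618300 → y_1 = 2.690000 - (14.983009)/(25.618300) = 2.105144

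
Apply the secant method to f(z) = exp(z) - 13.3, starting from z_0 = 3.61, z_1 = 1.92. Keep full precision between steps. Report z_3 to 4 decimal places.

2.7078

f(z_0) = 23.666053, f(z_1) = -6.479042
z_2 = 1.920000 - (-6.479042)·(1.920000 - 3.610000)/(-6.479042 - (23.666053)) = 2.283229; f(z_2) = -3.491697
z_3 = 2.283229 - (-3.491697)·(2.283229 - 1.920000)/(-3.491697 - (-6.479042)) = 2.707782; f(z_3) = 1.695984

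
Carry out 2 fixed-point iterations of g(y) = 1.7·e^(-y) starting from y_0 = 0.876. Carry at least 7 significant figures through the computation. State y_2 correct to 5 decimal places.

y_1 = g(0.876000) = 0.707957
y_2 = g(0.707957) = 0.837504

0.83750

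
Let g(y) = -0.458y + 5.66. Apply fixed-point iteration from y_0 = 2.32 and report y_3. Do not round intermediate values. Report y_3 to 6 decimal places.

y_1 = g(2.320000) = 4.597440
y_2 = g(4.597440) = 3.554372
y_3 = g(3.554372) = 4.032097

4.032097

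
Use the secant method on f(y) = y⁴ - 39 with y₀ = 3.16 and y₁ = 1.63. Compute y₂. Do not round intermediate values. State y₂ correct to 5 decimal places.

2.15745

f(y_0) = 60.712207, f(y_1) = -31.940882
y_2 = 1.630000 - (-31.940882)·(1.630000 - 3.160000)/(-31.940882 - (60.712207)) = 2.157447; f(y_2) = -17.334927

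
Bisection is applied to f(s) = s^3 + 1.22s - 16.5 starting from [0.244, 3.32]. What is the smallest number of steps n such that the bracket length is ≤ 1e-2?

Initial width b − a = 3.32 − 0.244 = 3.076000.
After n steps the width is (b−a)/2^n; need (b−a)/2^n ≤ 1e-2.
So n ≥ log₂(3.076000/1e-2) = log₂(307.6000) ≈ 8.2649.
Hence n = 9.

9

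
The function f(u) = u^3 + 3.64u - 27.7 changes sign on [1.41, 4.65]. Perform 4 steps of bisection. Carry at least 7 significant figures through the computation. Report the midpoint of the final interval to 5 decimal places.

f(1.410000) = -19.764379, f(4.650000) = 89.770625 (opposite signs)
step 1: m = 3.030000, f(m) = 11.147327 > 0 → root in [1.410000, 3.030000]
step 2: m = 2.220000, f(m) = -8.678152 < 0 → root in [2.220000, 3.030000]
step 3: m = 2.625000, f(m) = -0.057109 < 0 → root in [2.625000, 3.030000]
step 4: m = 2.827500, f(m) = 5.197273 > 0 → root in [2.625000, 2.827500]
Midpoint of [2.625000, 2.827500] = 2.726250

2.72625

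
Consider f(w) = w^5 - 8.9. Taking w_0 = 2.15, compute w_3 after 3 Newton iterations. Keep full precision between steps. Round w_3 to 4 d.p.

f'(w) = 5w^4
w_0 = 2.150000: f = 37.040138, f' = 106.837531 → w_1 = 2.150000 - (37.040138)/(106.837531) = 1.803304
w_1 = 1.803304: f = 10.169741, f' = 52.874448 → w_2 = 1.803304 - (10.169741)/(52.874448) = 1.610967
w_2 = 1.610967: f = 1.950071, f' = 33.675656 → w_3 = 1.610967 - (1.950071)/(33.675656) = 1.553059

1.5531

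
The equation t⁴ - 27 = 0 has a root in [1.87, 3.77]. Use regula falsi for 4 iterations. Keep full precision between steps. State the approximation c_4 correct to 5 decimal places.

f(1.870000) = -14.771690, f(3.770000) = 175.006526
step 1: c = 2.017890, f(c) = -10.419808 < 0 → new bracket [2.017890, 3.770000]
step 2: c = 2.116347, f(c) = -6.939224 < 0 → new bracket [2.116347, 3.770000]
step 3: c = 2.179416, f(c) = -4.438891 < 0 → new bracket [2.179416, 3.770000]
step 4: c = 2.218762, f(c) = -2.765021 < 0 → new bracket [2.218762, 3.770000]

2.21876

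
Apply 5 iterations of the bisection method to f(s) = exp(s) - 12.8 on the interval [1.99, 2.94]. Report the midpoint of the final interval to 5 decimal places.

2.53922

f(1.990000) = -5.484466, f(2.940000) = 6.115846 (opposite signs)
step 1: m = 2.465000, f(m) = -1.036518 < 0 → root in [2.465000, 2.940000]
step 2: m = 2.702500, f(m) = 2.116978 > 0 → root in [2.465000, 2.702500]
step 3: m = 2.583750, f(m) = 0.446720 > 0 → root in [2.465000, 2.583750]
step 4: m = 2.524375, f(m) = -0.316909 < 0 → root in [2.524375, 2.583750]
step 5: m = 2.554062, f(m) = 0.059238 > 0 → root in [2.524375, 2.554062]
Midpoint of [2.524375, 2.554062] = 2.539219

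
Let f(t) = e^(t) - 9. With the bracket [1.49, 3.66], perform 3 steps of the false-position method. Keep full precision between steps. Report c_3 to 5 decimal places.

2.05814

f(1.490000) = -4.562904, f(3.660000) = 29.861343
step 1: c = 1.777632, f(c) = -3.084171 < 0 → new bracket [1.777632, 3.660000]
step 2: c = 1.953848, f(c) = -1.944212 < 0 → new bracket [1.953848, 3.660000]
step 3: c = 2.058142, f(c) = -1.168594 < 0 → new bracket [2.058142, 3.660000]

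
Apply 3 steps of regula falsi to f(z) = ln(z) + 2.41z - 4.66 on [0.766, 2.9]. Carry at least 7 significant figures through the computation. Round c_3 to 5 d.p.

1.71126

False-position update: c = (a·f(b) − b·f(a))/(f(b) − f(a)); replace the endpoint whose sign matches f(c).
f(0.766000) = -3.080513, f(2.900000) = 3.393711
step 1: c = 1.781383, f(c) = 0.210522 > 0 → new bracket [0.766000, 1.781383]
step 2: c = 1.716430, f(c) = 0.016844 > 0 → new bracket [0.766000, 1.716430]
step 3: c = 1.711262, f(c) = 0.001372 > 0 → new bracket [0.766000, 1.711262]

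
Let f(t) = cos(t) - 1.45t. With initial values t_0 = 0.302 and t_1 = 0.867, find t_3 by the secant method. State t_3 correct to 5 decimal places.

Secant update: t_(k+1) = t_k − f(t_k)·(t_k − t_(k-1))/(f(t_k) − f(t_(k-1))).
f(t_0) = 0.516844, f(t_1) = -0.610033
t_2 = 0.867000 - (-0.610033)·(0.867000 - 0.302000)/(-0.610033 - (0.516844)) = 0.561138; f(t_2) = 0.033000
t_3 = 0.561138 - (0.033000)·(0.561138 - 0.867000)/(0.033000 - (-0.610033)) = 0.576835; f(t_3) = 0.001783

0.57683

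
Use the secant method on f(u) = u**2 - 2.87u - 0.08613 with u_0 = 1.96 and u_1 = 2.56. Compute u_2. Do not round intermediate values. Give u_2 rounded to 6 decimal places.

Secant update: u_(k+1) = u_k − f(u_k)·(u_k − u_(k-1))/(f(u_k) − f(u_(k-1))).
f(u_0) = -1.869730, f(u_1) = -0.879730
u_2 = 2.560000 - (-0.879730)·(2.560000 - 1.960000)/(-0.879730 - (-1.869730)) = 3.093170; f(u_2) = 0.604172

3.093170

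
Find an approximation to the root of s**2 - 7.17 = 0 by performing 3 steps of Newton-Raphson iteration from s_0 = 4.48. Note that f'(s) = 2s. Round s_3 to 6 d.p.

2.677772

Newton update: s ← s − f(s)/f'(s).
s_0 = 4.480000: f = 12.900400, f' = 8.960000 → s_1 = 4.480000 - (12.900400)/(8.960000) = 3.040223
s_1 = 3.040223: f = 2.072957, f' = 6.080446 → s_2 = 3.040223 - (2.072957)/(6.080446) = 2.699301
s_2 = 2.699301: f = 0.116228, f' = 5.398603 → s_3 = 2.699301 - (0.116228)/(5.398603) = 2.677772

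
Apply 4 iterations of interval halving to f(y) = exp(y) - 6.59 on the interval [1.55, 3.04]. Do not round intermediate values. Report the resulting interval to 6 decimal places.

[1.829375, 1.922500]

f(1.550000) = -1.878530, f(3.040000) = 14.315243 (opposite signs)
step 1: m = 2.295000, f(m) = 3.334436 > 0 → root in [1.550000, 2.295000]
step 2: m = 1.922500, f(m) = 0.248032 > 0 → root in [1.550000, 1.922500]
step 3: m = 1.736250, f(m) = -0.913982 < 0 → root in [1.736250, 1.922500]
step 4: m = 1.829375, f(m) = -0.360008 < 0 → root in [1.829375, 1.922500]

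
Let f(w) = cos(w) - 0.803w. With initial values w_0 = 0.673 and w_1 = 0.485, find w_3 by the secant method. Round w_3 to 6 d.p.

f(w_0) = 0.241536, f(w_1) = 0.495220
w_2 = 0.485000 - (0.495220)·(0.485000 - 0.673000)/(0.495220 - (0.241536)) = 0.851998; f(w_2) = -0.025673
w_3 = 0.851998 - (-0.025673)·(0.851998 - 0.485000)/(-0.025673 - (0.495220)) = 0.833910; f(w_3) = 0.002356

0.833910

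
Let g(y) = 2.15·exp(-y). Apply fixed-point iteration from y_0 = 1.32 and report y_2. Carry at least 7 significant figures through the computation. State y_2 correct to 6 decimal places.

1.210613

y_1 = g(1.320000) = 0.574341
y_2 = g(0.574341) = 1.210613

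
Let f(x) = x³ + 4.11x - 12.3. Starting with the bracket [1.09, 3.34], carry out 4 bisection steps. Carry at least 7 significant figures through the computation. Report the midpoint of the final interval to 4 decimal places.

1.7228

f(1.090000) = -6.525071, f(3.340000) = 38.687104 (opposite signs)
step 1: m = 2.215000, f(m) = 7.670938 > 0 → root in [1.090000, 2.215000]
step 2: m = 1.652500, f(m) = -0.995650 < 0 → root in [1.652500, 2.215000]
step 3: m = 1.933750, f(m) = 2.878756 > 0 → root in [1.652500, 1.933750]
step 4: m = 1.793125, f(m) = 0.835174 > 0 → root in [1.652500, 1.793125]
Midpoint of [1.652500, 1.793125] = 1.722812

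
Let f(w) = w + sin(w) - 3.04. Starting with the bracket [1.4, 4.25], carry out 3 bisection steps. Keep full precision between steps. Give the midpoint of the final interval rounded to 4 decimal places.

2.2906

f(1.400000) = -0.654550, f(4.250000) = 0.315011 (opposite signs)
step 1: m = 2.825000, f(m) = 0.096330 > 0 → root in [1.400000, 2.825000]
step 2: m = 2.112500, f(m) = -0.070668 < 0 → root in [2.112500, 2.825000]
step 3: m = 2.468750, f(m) = 0.051962 > 0 → root in [2.112500, 2.468750]
Midpoint of [2.112500, 2.468750] = 2.290625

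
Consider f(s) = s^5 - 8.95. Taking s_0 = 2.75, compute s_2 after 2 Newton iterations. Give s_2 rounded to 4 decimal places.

f'(s) = 5s^4
s_0 = 2.750000: f = 148.326367, f' = 285.957031 → s_1 = 2.750000 - (148.326367)/(285.957031) = 2.231298
s_1 = 2.231298: f = 46.358041, f' = 123.936899 → s_2 = 2.231298 - (46.358041)/(123.936899) = 1.857253

1.8573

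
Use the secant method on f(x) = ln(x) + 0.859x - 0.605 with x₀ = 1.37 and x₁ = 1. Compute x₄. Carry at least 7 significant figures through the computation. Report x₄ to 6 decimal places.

0.868477

f(x_0) = 0.886641, f(x_1) = 0.254000
x_2 = 1.000000 - (0.254000)·(1.000000 - 1.370000)/(0.254000 - (0.886641)) = 0.851448; f(x_2) = -0.034423
x_3 = 0.851448 - (-0.034423)·(0.851448 - 1.000000)/(-0.034423 - (0.254000)) = 0.869178; f(x_3) = 0.001416
x_4 = 0.869178 - (0.001416)·(0.869178 - 0.851448)/(0.001416 - (-0.034423)) = 0.868477; f(x_4) = 0.000008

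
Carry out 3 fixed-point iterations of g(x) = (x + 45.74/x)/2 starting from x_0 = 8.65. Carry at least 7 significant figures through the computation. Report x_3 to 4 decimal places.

6.7631

x_1 = g(8.650000) = 6.968931
x_2 = g(6.968931) = 6.766174
x_3 = g(6.766174) = 6.763136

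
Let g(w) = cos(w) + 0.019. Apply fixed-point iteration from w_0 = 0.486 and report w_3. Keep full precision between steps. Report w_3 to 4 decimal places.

0.8222

w_1 = g(0.486000) = 0.903208
w_2 = g(0.903208) = 0.638094
w_3 = g(0.638094) = 0.822233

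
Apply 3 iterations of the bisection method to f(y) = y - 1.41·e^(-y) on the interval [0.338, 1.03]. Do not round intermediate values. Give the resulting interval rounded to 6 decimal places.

f(0.338000) = -0.667605, f(1.030000) = 0.526620 (opposite signs)
step 1: m = 0.684000, f(m) = -0.027478 < 0 → root in [0.684000, 1.030000]
step 2: m = 0.857000, f(m) = 0.258549 > 0 → root in [0.684000, 0.857000]
step 3: m = 0.770500, f(m) = 0.117978 > 0 → root in [0.684000, 0.770500]

[0.684000, 0.770500]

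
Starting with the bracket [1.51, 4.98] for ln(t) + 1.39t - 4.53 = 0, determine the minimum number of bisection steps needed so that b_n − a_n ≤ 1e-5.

19

Initial width b − a = 4.98 − 1.51 = 3.470000.
After n steps the width is (b−a)/2^n; need (b−a)/2^n ≤ 1e-5.
So n ≥ log₂(3.470000/1e-5) = log₂(347000.0000) ≈ 18.4046.
Hence n = 19.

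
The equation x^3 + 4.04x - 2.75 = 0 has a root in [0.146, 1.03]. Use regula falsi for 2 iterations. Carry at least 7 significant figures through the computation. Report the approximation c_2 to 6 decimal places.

f(0.146000) = -2.157048, f(1.030000) = 2.503927
step 1: c = 0.555105, f(c) = -0.336323 < 0 → new bracket [0.555105, 1.030000]
step 2: c = 0.611339, f(c) = -0.051711 < 0 → new bracket [0.611339, 1.030000]

0.611339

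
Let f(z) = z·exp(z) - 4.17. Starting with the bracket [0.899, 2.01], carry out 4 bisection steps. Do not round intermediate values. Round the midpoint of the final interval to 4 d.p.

f(0.899000) = -1.961027, f(2.010000) = 10.831268 (opposite signs)
step 1: m = 1.454500, f(m) = 2.058666 > 0 → root in [0.899000, 1.454500]
step 2: m = 1.176750, f(m) = -0.352841 < 0 → root in [1.176750, 1.454500]
step 3: m = 1.315625, f(m) = 0.733439 > 0 → root in [1.176750, 1.315625]
step 4: m = 1.246188, f(m) = 0.163070 > 0 → root in [1.176750, 1.246188]
Midpoint of [1.176750, 1.246188] = 1.211469

1.2115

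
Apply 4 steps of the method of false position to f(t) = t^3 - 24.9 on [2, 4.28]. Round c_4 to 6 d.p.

2.902669

False-position update: c = (a·f(b) − b·f(a))/(f(b) − f(a)); replace the endpoint whose sign matches f(c).
f(2.000000) = -16.900000, f(4.280000) = 53.502752
step 1: c = 2.547308, f(c) = -8.371081 < 0 → new bracket [2.547308, 4.280000]
step 2: c = 2.781729, f(c) = -3.374941 < 0 → new bracket [2.781729, 4.280000]
step 3: c = 2.870631, f(c) = -1.244491 < 0 → new bracket [2.870631, 4.280000]
step 4: c = 2.902669, f(c) = -0.443610 < 0 → new bracket [2.902669, 4.280000]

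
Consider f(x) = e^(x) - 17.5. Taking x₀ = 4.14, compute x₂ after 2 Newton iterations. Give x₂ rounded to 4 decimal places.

f'(x) = e^(x)
x_0 = 4.140000: f = 45.302821, f' = 62.802821 → x_1 = 4.140000 - (45.302821)/(62.802821) = 3.418650
x_1 = 3.418650: f = 13.028171, f' = 30.528171 → x_2 = 3.418650 - (13.028171)/(30.528171) = 2.991891

2.9919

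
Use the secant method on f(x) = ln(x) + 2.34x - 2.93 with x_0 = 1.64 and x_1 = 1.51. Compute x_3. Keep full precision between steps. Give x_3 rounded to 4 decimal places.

f(x_0) = 1.402296, f(x_1) = 1.015510
x_2 = 1.510000 - (1.015510)·(1.510000 - 1.640000)/(1.015510 - (1.402296)) = 1.168685; f(x_2) = -0.039399
x_3 = 1.168685 - (-0.039399)·(1.168685 - 1.510000)/(-0.039399 - (1.015510)) = 1.181432; f(x_3) = 0.001279

1.1814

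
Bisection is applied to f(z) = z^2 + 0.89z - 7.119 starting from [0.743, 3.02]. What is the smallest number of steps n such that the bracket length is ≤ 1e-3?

12

Initial width b − a = 3.02 − 0.743 = 2.277000.
After n steps the width is (b−a)/2^n; need (b−a)/2^n ≤ 1e-3.
So n ≥ log₂(2.277000/1e-3) = log₂(2277.0000) ≈ 11.1529.
Hence n = 12.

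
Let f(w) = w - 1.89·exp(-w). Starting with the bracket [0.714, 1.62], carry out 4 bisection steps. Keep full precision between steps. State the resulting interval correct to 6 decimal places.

f(0.714000) = -0.211498, f(1.620000) = 1.245971 (opposite signs)
step 1: m = 1.167000, f(m) = 0.578644 > 0 → root in [0.714000, 1.167000]
step 2: m = 0.940500, f(m) = 0.202582 > 0 → root in [0.714000, 0.940500]
step 3: m = 0.827250, f(m) = 0.000847 > 0 → root in [0.714000, 0.827250]
step 4: m = 0.770625, f(m) = -0.103923 < 0 → root in [0.770625, 0.827250]

[0.770625, 0.827250]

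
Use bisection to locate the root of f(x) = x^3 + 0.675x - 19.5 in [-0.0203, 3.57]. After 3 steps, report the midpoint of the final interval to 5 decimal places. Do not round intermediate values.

f(-0.020300) = -19.513711, f(3.570000) = 28.409043 (opposite signs)
step 1: m = 1.774850, f(m) = -12.711035 < 0 → root in [1.774850, 3.570000]
step 2: m = 2.672425, f(m) = 1.389960 > 0 → root in [1.774850, 2.672425]
step 3: m = 2.223637, f(m) = -7.004127 < 0 → root in [2.223637, 2.672425]
Midpoint of [2.223637, 2.672425] = 2.448031

2.44803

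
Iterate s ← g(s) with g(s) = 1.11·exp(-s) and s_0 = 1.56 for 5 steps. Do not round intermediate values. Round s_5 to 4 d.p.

0.5511

s_1 = g(1.560000) = 0.233251
s_2 = g(0.233251) = 0.879070
s_3 = g(0.879070) = 0.460838
s_4 = g(0.460838) = 0.700138
s_5 = g(0.700138) = 0.551134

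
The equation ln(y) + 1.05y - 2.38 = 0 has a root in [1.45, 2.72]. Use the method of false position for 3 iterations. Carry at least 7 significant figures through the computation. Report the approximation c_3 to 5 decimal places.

f(1.450000) = -0.485936, f(2.720000) = 1.476632
step 1: c = 1.764455, f(c) = 0.040519 > 0 → new bracket [1.450000, 1.764455]
step 2: c = 1.740252, f(c) = 0.001295 > 0 → new bracket [1.450000, 1.740252]
step 3: c = 1.739481, f(c) = 0.000042 > 0 → new bracket [1.450000, 1.739481]

1.73948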